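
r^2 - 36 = (r - 6)*(r + 6)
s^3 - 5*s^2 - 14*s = s*(s - 7)*(s + 2)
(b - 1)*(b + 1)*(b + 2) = b^3 + 2*b^2 - b - 2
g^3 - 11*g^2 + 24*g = g*(g - 8)*(g - 3)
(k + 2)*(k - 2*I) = k^2 + 2*k - 2*I*k - 4*I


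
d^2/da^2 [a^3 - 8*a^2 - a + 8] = 6*a - 16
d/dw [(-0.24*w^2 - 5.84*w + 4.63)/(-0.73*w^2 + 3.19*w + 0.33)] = (-5.0288*w^2 + 6.6014*w - 16.6969)/(0.5329*w^4 - 4.6574*w^3 + 9.6943*w^2 + 2.1054*w + 0.1089)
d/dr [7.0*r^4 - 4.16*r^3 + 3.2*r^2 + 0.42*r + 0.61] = 28.0*r^3 - 12.48*r^2 + 6.4*r + 0.42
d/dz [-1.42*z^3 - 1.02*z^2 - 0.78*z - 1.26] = -4.26*z^2 - 2.04*z - 0.78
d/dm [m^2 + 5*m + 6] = 2*m + 5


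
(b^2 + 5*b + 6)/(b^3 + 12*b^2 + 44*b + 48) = (b + 3)/(b^2 + 10*b + 24)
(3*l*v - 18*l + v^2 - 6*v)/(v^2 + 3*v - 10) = (3*l*v - 18*l + v^2 - 6*v)/(v^2 + 3*v - 10)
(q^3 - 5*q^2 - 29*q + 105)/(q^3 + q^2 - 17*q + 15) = (q - 7)/(q - 1)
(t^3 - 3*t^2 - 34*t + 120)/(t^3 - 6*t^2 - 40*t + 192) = (t - 5)/(t - 8)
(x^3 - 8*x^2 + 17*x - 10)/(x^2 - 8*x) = (x^3 - 8*x^2 + 17*x - 10)/(x*(x - 8))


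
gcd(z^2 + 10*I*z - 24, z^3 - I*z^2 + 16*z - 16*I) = z + 4*I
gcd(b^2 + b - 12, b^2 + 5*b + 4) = b + 4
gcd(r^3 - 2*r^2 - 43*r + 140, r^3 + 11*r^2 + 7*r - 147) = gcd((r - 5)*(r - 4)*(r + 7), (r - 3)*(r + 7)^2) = r + 7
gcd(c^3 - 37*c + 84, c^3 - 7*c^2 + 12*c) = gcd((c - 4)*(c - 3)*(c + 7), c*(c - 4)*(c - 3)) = c^2 - 7*c + 12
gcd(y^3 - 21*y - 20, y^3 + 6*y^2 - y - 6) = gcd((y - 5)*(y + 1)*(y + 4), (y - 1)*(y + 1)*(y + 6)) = y + 1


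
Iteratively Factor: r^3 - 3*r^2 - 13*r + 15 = (r - 5)*(r^2 + 2*r - 3) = (r - 5)*(r - 1)*(r + 3)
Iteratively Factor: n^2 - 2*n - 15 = (n - 5)*(n + 3)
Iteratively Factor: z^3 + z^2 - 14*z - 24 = (z - 4)*(z^2 + 5*z + 6) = (z - 4)*(z + 3)*(z + 2)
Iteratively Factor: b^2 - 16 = (b - 4)*(b + 4)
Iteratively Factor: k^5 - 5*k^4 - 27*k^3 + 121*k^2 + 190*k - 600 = (k - 5)*(k^4 - 27*k^2 - 14*k + 120) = (k - 5)*(k - 2)*(k^3 + 2*k^2 - 23*k - 60) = (k - 5)^2*(k - 2)*(k^2 + 7*k + 12) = (k - 5)^2*(k - 2)*(k + 4)*(k + 3)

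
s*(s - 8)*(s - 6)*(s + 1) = s^4 - 13*s^3 + 34*s^2 + 48*s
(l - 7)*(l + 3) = l^2 - 4*l - 21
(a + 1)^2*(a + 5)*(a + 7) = a^4 + 14*a^3 + 60*a^2 + 82*a + 35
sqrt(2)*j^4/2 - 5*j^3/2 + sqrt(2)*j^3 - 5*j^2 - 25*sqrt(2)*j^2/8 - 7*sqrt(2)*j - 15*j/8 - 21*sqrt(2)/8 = (j + 1/2)*(j + 3/2)*(j - 7*sqrt(2)/2)*(sqrt(2)*j/2 + 1)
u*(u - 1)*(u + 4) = u^3 + 3*u^2 - 4*u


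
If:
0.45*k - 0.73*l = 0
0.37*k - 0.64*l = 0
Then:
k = 0.00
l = 0.00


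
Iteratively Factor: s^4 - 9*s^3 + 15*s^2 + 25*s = (s - 5)*(s^3 - 4*s^2 - 5*s) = (s - 5)*(s + 1)*(s^2 - 5*s) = (s - 5)^2*(s + 1)*(s)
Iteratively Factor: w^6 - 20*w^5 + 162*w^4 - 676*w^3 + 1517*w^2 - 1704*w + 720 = (w - 3)*(w^5 - 17*w^4 + 111*w^3 - 343*w^2 + 488*w - 240) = (w - 3)^2*(w^4 - 14*w^3 + 69*w^2 - 136*w + 80) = (w - 4)*(w - 3)^2*(w^3 - 10*w^2 + 29*w - 20) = (w - 4)*(w - 3)^2*(w - 1)*(w^2 - 9*w + 20) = (w - 4)^2*(w - 3)^2*(w - 1)*(w - 5)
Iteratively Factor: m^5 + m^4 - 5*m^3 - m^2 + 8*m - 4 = (m + 2)*(m^4 - m^3 - 3*m^2 + 5*m - 2) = (m - 1)*(m + 2)*(m^3 - 3*m + 2) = (m - 1)^2*(m + 2)*(m^2 + m - 2) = (m - 1)^3*(m + 2)*(m + 2)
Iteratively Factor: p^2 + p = (p + 1)*(p)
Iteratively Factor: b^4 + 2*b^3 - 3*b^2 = (b)*(b^3 + 2*b^2 - 3*b) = b*(b + 3)*(b^2 - b) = b*(b - 1)*(b + 3)*(b)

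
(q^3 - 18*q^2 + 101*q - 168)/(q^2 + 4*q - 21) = (q^2 - 15*q + 56)/(q + 7)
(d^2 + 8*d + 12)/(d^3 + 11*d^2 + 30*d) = (d + 2)/(d*(d + 5))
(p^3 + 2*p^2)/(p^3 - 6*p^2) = (p + 2)/(p - 6)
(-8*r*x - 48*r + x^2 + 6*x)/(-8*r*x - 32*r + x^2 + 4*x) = (x + 6)/(x + 4)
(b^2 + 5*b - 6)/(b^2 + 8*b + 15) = (b^2 + 5*b - 6)/(b^2 + 8*b + 15)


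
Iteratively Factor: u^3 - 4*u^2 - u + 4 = (u + 1)*(u^2 - 5*u + 4) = (u - 4)*(u + 1)*(u - 1)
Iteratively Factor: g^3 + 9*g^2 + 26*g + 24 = (g + 3)*(g^2 + 6*g + 8) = (g + 2)*(g + 3)*(g + 4)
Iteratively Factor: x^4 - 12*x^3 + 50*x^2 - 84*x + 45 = (x - 5)*(x^3 - 7*x^2 + 15*x - 9) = (x - 5)*(x - 3)*(x^2 - 4*x + 3) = (x - 5)*(x - 3)^2*(x - 1)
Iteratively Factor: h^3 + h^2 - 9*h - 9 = (h + 3)*(h^2 - 2*h - 3) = (h + 1)*(h + 3)*(h - 3)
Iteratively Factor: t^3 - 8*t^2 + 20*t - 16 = (t - 2)*(t^2 - 6*t + 8) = (t - 2)^2*(t - 4)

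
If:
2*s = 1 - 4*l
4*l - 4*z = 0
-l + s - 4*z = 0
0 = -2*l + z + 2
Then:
No Solution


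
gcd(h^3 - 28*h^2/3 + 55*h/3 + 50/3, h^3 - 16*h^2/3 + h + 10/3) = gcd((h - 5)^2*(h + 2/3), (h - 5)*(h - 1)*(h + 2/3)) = h^2 - 13*h/3 - 10/3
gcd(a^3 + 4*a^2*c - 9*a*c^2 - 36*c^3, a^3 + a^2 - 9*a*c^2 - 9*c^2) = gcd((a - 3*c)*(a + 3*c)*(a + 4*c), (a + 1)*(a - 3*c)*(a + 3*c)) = a^2 - 9*c^2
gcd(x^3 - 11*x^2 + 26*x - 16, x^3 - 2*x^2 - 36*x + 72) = x - 2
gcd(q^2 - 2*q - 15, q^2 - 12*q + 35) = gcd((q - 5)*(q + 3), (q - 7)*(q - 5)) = q - 5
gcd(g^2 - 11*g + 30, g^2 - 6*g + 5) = g - 5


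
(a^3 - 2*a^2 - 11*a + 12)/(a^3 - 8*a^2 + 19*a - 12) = (a + 3)/(a - 3)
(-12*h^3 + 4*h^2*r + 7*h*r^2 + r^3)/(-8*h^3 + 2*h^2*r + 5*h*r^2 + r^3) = (6*h + r)/(4*h + r)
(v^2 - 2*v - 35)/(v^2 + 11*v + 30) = (v - 7)/(v + 6)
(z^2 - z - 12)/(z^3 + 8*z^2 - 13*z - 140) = (z + 3)/(z^2 + 12*z + 35)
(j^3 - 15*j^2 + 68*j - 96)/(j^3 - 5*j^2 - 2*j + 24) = (j - 8)/(j + 2)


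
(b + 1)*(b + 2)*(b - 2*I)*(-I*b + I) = -I*b^4 - 2*b^3 - 2*I*b^3 - 4*b^2 + I*b^2 + 2*b + 2*I*b + 4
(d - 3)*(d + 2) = d^2 - d - 6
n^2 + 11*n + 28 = (n + 4)*(n + 7)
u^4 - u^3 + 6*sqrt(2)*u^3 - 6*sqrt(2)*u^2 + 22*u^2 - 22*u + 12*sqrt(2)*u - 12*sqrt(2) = (u - 1)*(u + sqrt(2))*(u + 2*sqrt(2))*(u + 3*sqrt(2))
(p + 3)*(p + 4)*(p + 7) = p^3 + 14*p^2 + 61*p + 84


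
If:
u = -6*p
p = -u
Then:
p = 0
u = 0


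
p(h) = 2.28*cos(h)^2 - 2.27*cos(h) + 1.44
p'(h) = -4.56*sin(h)*cos(h) + 2.27*sin(h)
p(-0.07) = 1.44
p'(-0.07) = 0.16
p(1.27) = 0.97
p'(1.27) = 0.88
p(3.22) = 5.97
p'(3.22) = -0.53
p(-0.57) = 1.14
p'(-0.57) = 0.85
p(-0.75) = 1.00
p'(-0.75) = 0.73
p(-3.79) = 4.70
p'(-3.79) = 3.57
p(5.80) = 1.22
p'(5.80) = 0.82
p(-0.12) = 1.43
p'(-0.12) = 0.27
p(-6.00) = 1.36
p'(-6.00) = -0.59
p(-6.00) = 1.36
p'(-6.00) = -0.59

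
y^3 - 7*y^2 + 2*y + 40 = (y - 5)*(y - 4)*(y + 2)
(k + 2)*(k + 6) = k^2 + 8*k + 12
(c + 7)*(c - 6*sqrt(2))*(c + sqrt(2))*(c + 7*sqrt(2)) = c^4 + 2*sqrt(2)*c^3 + 7*c^3 - 82*c^2 + 14*sqrt(2)*c^2 - 574*c - 84*sqrt(2)*c - 588*sqrt(2)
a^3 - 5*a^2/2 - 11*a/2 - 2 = (a - 4)*(a + 1/2)*(a + 1)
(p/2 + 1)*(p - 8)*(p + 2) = p^3/2 - 2*p^2 - 14*p - 16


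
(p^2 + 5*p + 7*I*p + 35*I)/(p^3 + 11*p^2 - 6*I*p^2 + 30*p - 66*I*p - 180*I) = (p + 7*I)/(p^2 + 6*p*(1 - I) - 36*I)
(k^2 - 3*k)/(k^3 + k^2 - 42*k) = (k - 3)/(k^2 + k - 42)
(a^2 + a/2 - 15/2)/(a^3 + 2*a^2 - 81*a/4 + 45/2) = 2*(a + 3)/(2*a^2 + 9*a - 18)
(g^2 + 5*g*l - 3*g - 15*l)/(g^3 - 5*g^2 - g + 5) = (g^2 + 5*g*l - 3*g - 15*l)/(g^3 - 5*g^2 - g + 5)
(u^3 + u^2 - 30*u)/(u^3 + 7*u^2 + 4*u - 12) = u*(u - 5)/(u^2 + u - 2)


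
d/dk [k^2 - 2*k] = 2*k - 2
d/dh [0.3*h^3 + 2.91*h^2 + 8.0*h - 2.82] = 0.9*h^2 + 5.82*h + 8.0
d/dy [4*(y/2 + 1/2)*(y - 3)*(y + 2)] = 6*y^2 - 14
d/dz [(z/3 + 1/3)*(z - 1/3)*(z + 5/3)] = z^2 + 14*z/9 + 7/27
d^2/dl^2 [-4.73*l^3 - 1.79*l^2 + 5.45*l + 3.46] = -28.38*l - 3.58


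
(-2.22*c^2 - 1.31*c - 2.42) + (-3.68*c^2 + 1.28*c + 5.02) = -5.9*c^2 - 0.03*c + 2.6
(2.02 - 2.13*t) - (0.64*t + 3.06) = -2.77*t - 1.04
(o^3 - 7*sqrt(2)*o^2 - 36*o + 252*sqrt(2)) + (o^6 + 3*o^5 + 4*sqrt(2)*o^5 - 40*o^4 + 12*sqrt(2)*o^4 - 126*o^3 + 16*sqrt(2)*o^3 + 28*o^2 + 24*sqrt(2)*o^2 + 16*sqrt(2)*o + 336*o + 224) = o^6 + 3*o^5 + 4*sqrt(2)*o^5 - 40*o^4 + 12*sqrt(2)*o^4 - 125*o^3 + 16*sqrt(2)*o^3 + 17*sqrt(2)*o^2 + 28*o^2 + 16*sqrt(2)*o + 300*o + 224 + 252*sqrt(2)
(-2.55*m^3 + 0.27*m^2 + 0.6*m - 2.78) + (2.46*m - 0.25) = -2.55*m^3 + 0.27*m^2 + 3.06*m - 3.03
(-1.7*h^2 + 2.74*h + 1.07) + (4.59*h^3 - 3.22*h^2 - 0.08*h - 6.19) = 4.59*h^3 - 4.92*h^2 + 2.66*h - 5.12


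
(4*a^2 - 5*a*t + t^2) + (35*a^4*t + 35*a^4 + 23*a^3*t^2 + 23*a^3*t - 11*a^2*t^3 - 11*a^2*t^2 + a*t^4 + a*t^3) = 35*a^4*t + 35*a^4 + 23*a^3*t^2 + 23*a^3*t - 11*a^2*t^3 - 11*a^2*t^2 + 4*a^2 + a*t^4 + a*t^3 - 5*a*t + t^2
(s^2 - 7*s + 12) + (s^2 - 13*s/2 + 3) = 2*s^2 - 27*s/2 + 15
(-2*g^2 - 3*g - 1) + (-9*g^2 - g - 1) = -11*g^2 - 4*g - 2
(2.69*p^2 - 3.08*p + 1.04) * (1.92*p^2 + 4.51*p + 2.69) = 5.1648*p^4 + 6.2183*p^3 - 4.6579*p^2 - 3.5948*p + 2.7976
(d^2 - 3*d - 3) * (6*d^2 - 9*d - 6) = 6*d^4 - 27*d^3 + 3*d^2 + 45*d + 18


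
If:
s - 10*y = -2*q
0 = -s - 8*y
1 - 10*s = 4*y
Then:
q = -9/76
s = 2/19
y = -1/76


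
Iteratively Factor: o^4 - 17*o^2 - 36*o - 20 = (o + 1)*(o^3 - o^2 - 16*o - 20) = (o + 1)*(o + 2)*(o^2 - 3*o - 10) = (o + 1)*(o + 2)^2*(o - 5)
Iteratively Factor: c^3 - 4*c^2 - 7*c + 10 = (c + 2)*(c^2 - 6*c + 5) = (c - 5)*(c + 2)*(c - 1)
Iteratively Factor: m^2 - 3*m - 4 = (m - 4)*(m + 1)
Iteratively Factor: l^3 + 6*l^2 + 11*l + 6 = (l + 1)*(l^2 + 5*l + 6) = (l + 1)*(l + 3)*(l + 2)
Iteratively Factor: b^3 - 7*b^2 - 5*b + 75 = (b + 3)*(b^2 - 10*b + 25) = (b - 5)*(b + 3)*(b - 5)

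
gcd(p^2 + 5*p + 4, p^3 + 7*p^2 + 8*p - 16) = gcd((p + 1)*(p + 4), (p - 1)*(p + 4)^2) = p + 4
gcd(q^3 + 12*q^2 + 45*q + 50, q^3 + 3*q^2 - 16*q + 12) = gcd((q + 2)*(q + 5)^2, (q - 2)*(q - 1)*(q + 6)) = 1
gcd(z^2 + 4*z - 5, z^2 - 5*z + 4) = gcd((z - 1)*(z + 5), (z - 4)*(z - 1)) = z - 1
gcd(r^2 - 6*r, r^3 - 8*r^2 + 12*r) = r^2 - 6*r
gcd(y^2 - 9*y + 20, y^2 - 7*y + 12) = y - 4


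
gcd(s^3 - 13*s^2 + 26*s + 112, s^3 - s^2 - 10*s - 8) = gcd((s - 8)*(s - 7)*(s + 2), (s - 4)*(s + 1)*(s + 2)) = s + 2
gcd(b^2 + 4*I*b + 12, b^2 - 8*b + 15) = 1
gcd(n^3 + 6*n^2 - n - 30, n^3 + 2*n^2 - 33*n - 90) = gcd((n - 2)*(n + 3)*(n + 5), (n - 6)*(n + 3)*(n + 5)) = n^2 + 8*n + 15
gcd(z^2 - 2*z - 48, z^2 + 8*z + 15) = 1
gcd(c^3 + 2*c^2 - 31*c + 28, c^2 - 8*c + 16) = c - 4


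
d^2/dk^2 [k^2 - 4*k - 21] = 2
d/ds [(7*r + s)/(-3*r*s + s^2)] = (-s*(3*r - s) + (3*r - 2*s)*(7*r + s))/(s^2*(3*r - s)^2)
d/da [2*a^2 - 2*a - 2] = 4*a - 2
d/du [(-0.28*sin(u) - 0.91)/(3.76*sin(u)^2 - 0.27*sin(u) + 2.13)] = (1.0528*sin(u)^2 + 6.8432*sin(u) - 0.8421)*cos(u)/(14.1376*sin(u)^4 - 2.0304*sin(u)^3 + 16.0905*sin(u)^2 - 1.1502*sin(u) + 4.5369)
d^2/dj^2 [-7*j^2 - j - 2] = -14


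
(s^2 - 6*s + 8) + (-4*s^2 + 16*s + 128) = -3*s^2 + 10*s + 136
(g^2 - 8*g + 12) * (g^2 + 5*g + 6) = g^4 - 3*g^3 - 22*g^2 + 12*g + 72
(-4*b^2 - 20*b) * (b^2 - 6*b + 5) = -4*b^4 + 4*b^3 + 100*b^2 - 100*b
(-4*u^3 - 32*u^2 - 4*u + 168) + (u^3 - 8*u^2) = -3*u^3 - 40*u^2 - 4*u + 168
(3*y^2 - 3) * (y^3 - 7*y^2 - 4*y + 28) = 3*y^5 - 21*y^4 - 15*y^3 + 105*y^2 + 12*y - 84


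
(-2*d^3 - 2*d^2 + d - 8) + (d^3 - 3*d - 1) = -d^3 - 2*d^2 - 2*d - 9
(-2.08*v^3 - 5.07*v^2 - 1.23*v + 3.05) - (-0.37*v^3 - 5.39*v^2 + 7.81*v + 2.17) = -1.71*v^3 + 0.319999999999999*v^2 - 9.04*v + 0.88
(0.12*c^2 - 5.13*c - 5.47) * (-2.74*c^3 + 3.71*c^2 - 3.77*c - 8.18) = -0.3288*c^5 + 14.5014*c^4 - 4.4969*c^3 - 1.9352*c^2 + 62.5853*c + 44.7446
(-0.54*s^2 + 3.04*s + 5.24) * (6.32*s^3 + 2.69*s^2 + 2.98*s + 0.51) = -3.4128*s^5 + 17.7602*s^4 + 39.6852*s^3 + 22.8794*s^2 + 17.1656*s + 2.6724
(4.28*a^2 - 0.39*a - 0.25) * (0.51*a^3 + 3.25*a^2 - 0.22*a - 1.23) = 2.1828*a^5 + 13.7111*a^4 - 2.3366*a^3 - 5.9911*a^2 + 0.5347*a + 0.3075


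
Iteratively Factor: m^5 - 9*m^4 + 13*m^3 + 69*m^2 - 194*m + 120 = (m - 2)*(m^4 - 7*m^3 - m^2 + 67*m - 60) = (m - 4)*(m - 2)*(m^3 - 3*m^2 - 13*m + 15) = (m - 4)*(m - 2)*(m + 3)*(m^2 - 6*m + 5) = (m - 5)*(m - 4)*(m - 2)*(m + 3)*(m - 1)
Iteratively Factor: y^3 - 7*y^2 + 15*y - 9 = (y - 1)*(y^2 - 6*y + 9) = (y - 3)*(y - 1)*(y - 3)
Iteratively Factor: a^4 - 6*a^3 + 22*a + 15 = (a + 1)*(a^3 - 7*a^2 + 7*a + 15) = (a + 1)^2*(a^2 - 8*a + 15) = (a - 5)*(a + 1)^2*(a - 3)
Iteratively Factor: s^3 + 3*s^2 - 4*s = (s - 1)*(s^2 + 4*s) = s*(s - 1)*(s + 4)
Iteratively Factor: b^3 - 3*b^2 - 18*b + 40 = (b - 5)*(b^2 + 2*b - 8) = (b - 5)*(b + 4)*(b - 2)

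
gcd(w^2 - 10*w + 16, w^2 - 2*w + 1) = 1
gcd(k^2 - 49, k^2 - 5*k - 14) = k - 7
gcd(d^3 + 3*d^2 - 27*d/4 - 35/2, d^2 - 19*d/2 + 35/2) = d - 5/2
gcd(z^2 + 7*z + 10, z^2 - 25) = z + 5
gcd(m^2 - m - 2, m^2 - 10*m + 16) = m - 2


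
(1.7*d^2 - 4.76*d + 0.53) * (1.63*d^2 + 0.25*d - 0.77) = 2.771*d^4 - 7.3338*d^3 - 1.6351*d^2 + 3.7977*d - 0.4081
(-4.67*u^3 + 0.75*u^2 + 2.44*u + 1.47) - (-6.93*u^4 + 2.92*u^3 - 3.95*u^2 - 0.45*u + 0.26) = 6.93*u^4 - 7.59*u^3 + 4.7*u^2 + 2.89*u + 1.21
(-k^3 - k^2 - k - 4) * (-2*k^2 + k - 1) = 2*k^5 + k^4 + 2*k^3 + 8*k^2 - 3*k + 4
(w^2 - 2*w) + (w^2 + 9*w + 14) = 2*w^2 + 7*w + 14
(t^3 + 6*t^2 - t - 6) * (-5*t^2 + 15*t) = -5*t^5 - 15*t^4 + 95*t^3 + 15*t^2 - 90*t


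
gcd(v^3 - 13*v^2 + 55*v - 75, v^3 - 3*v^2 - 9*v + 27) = v - 3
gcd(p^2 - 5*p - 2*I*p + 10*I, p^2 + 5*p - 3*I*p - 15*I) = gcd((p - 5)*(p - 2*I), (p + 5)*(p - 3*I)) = 1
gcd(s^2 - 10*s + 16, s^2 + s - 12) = 1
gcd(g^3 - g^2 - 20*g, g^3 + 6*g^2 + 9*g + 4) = g + 4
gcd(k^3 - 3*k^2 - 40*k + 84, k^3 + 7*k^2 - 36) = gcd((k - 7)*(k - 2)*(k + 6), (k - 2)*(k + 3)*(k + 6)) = k^2 + 4*k - 12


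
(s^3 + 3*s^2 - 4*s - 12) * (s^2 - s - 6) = s^5 + 2*s^4 - 13*s^3 - 26*s^2 + 36*s + 72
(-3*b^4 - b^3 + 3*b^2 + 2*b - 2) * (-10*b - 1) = 30*b^5 + 13*b^4 - 29*b^3 - 23*b^2 + 18*b + 2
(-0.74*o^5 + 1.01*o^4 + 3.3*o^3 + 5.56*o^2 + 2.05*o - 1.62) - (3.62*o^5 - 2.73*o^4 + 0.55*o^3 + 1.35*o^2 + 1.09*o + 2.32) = -4.36*o^5 + 3.74*o^4 + 2.75*o^3 + 4.21*o^2 + 0.96*o - 3.94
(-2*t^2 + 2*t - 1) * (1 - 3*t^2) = 6*t^4 - 6*t^3 + t^2 + 2*t - 1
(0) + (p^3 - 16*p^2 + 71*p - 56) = p^3 - 16*p^2 + 71*p - 56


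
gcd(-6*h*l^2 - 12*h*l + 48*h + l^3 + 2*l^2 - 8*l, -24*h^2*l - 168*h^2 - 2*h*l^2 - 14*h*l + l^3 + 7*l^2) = 6*h - l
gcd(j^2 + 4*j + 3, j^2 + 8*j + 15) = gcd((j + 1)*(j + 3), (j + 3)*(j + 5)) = j + 3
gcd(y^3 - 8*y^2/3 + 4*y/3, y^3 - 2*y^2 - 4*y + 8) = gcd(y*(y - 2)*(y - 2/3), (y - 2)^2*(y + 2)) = y - 2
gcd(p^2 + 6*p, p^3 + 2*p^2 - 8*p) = p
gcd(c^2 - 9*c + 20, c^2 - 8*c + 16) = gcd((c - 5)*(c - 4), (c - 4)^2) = c - 4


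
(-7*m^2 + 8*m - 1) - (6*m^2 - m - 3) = -13*m^2 + 9*m + 2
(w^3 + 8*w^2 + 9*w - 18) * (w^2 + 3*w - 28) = w^5 + 11*w^4 + 5*w^3 - 215*w^2 - 306*w + 504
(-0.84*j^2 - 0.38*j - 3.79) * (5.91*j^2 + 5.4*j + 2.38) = -4.9644*j^4 - 6.7818*j^3 - 26.4501*j^2 - 21.3704*j - 9.0202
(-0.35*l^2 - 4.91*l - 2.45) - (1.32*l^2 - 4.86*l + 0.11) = -1.67*l^2 - 0.0499999999999998*l - 2.56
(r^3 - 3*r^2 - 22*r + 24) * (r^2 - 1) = r^5 - 3*r^4 - 23*r^3 + 27*r^2 + 22*r - 24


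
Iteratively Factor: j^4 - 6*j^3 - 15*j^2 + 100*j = (j - 5)*(j^3 - j^2 - 20*j) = (j - 5)*(j + 4)*(j^2 - 5*j) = j*(j - 5)*(j + 4)*(j - 5)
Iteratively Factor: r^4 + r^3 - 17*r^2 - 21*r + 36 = (r - 1)*(r^3 + 2*r^2 - 15*r - 36) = (r - 1)*(r + 3)*(r^2 - r - 12) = (r - 1)*(r + 3)^2*(r - 4)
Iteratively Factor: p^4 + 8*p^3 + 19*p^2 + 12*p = (p + 3)*(p^3 + 5*p^2 + 4*p) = (p + 1)*(p + 3)*(p^2 + 4*p) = (p + 1)*(p + 3)*(p + 4)*(p)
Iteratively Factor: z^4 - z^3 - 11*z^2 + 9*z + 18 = (z - 3)*(z^3 + 2*z^2 - 5*z - 6) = (z - 3)*(z + 1)*(z^2 + z - 6) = (z - 3)*(z + 1)*(z + 3)*(z - 2)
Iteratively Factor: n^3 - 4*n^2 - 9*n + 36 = (n + 3)*(n^2 - 7*n + 12) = (n - 4)*(n + 3)*(n - 3)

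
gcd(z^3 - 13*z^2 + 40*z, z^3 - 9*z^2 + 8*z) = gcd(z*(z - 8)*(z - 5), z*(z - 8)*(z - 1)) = z^2 - 8*z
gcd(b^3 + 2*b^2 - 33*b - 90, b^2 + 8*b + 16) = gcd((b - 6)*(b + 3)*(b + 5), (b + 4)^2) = 1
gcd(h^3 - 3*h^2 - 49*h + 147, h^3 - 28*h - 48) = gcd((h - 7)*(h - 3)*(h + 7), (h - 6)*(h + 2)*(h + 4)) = 1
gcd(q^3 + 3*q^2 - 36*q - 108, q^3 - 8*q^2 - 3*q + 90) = q^2 - 3*q - 18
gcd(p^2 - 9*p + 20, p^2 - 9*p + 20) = p^2 - 9*p + 20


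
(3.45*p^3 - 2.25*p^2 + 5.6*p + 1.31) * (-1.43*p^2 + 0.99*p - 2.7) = -4.9335*p^5 + 6.633*p^4 - 19.5505*p^3 + 9.7457*p^2 - 13.8231*p - 3.537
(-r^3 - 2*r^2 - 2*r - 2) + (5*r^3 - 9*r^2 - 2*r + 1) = 4*r^3 - 11*r^2 - 4*r - 1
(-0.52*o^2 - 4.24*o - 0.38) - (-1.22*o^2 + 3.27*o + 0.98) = 0.7*o^2 - 7.51*o - 1.36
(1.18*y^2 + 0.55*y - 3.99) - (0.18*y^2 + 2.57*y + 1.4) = 1.0*y^2 - 2.02*y - 5.39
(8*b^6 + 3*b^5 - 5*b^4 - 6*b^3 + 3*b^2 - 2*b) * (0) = 0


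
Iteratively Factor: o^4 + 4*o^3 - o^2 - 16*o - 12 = (o + 1)*(o^3 + 3*o^2 - 4*o - 12) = (o + 1)*(o + 2)*(o^2 + o - 6) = (o + 1)*(o + 2)*(o + 3)*(o - 2)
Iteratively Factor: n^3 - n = (n + 1)*(n^2 - n) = n*(n + 1)*(n - 1)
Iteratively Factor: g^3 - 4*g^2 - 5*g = (g - 5)*(g^2 + g) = (g - 5)*(g + 1)*(g)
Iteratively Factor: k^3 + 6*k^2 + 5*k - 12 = (k + 4)*(k^2 + 2*k - 3) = (k - 1)*(k + 4)*(k + 3)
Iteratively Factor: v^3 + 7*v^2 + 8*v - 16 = (v - 1)*(v^2 + 8*v + 16) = (v - 1)*(v + 4)*(v + 4)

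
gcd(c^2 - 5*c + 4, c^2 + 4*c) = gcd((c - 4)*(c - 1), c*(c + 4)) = 1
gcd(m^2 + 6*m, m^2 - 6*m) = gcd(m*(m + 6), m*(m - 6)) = m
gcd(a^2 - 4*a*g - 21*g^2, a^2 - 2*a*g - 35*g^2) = a - 7*g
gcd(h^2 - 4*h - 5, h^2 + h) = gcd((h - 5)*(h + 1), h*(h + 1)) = h + 1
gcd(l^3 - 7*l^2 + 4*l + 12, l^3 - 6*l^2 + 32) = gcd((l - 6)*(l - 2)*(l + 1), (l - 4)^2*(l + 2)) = 1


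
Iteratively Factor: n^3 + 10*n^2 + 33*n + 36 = (n + 3)*(n^2 + 7*n + 12) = (n + 3)*(n + 4)*(n + 3)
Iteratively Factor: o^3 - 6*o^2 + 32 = (o - 4)*(o^2 - 2*o - 8) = (o - 4)^2*(o + 2)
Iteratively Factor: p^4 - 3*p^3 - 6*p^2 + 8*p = (p + 2)*(p^3 - 5*p^2 + 4*p) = (p - 4)*(p + 2)*(p^2 - p) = (p - 4)*(p - 1)*(p + 2)*(p)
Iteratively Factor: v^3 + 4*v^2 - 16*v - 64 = (v + 4)*(v^2 - 16) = (v + 4)^2*(v - 4)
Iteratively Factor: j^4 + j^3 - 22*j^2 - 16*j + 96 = (j - 4)*(j^3 + 5*j^2 - 2*j - 24) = (j - 4)*(j + 3)*(j^2 + 2*j - 8) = (j - 4)*(j - 2)*(j + 3)*(j + 4)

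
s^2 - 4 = (s - 2)*(s + 2)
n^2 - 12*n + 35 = (n - 7)*(n - 5)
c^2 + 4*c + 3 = (c + 1)*(c + 3)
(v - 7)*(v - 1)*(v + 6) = v^3 - 2*v^2 - 41*v + 42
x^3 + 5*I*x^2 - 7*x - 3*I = (x + I)^2*(x + 3*I)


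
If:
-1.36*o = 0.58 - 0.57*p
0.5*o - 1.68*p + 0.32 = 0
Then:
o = -0.40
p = 0.07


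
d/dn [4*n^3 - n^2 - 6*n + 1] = 12*n^2 - 2*n - 6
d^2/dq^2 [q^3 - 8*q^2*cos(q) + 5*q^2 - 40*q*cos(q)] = 8*q^2*cos(q) + 32*q*sin(q) + 40*q*cos(q) + 6*q + 80*sin(q) - 16*cos(q) + 10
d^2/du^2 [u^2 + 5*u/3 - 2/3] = 2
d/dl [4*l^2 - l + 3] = 8*l - 1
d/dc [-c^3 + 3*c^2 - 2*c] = -3*c^2 + 6*c - 2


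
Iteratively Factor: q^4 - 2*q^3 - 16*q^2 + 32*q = (q - 4)*(q^3 + 2*q^2 - 8*q) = (q - 4)*(q - 2)*(q^2 + 4*q) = q*(q - 4)*(q - 2)*(q + 4)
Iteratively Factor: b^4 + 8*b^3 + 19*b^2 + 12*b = (b + 1)*(b^3 + 7*b^2 + 12*b) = (b + 1)*(b + 4)*(b^2 + 3*b) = (b + 1)*(b + 3)*(b + 4)*(b)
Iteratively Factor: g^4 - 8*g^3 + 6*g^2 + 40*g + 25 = (g - 5)*(g^3 - 3*g^2 - 9*g - 5) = (g - 5)*(g + 1)*(g^2 - 4*g - 5) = (g - 5)*(g + 1)^2*(g - 5)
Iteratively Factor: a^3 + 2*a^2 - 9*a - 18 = (a + 2)*(a^2 - 9) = (a + 2)*(a + 3)*(a - 3)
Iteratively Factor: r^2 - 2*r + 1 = (r - 1)*(r - 1)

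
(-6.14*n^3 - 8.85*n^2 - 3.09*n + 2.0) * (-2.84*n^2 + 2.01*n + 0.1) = 17.4376*n^5 + 12.7926*n^4 - 9.6269*n^3 - 12.7759*n^2 + 3.711*n + 0.2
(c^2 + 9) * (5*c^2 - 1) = 5*c^4 + 44*c^2 - 9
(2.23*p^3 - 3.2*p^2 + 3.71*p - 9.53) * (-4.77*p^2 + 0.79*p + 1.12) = -10.6371*p^5 + 17.0257*p^4 - 17.7271*p^3 + 44.805*p^2 - 3.3735*p - 10.6736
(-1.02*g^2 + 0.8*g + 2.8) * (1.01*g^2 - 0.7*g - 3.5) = -1.0302*g^4 + 1.522*g^3 + 5.838*g^2 - 4.76*g - 9.8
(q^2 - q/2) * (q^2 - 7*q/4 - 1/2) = q^4 - 9*q^3/4 + 3*q^2/8 + q/4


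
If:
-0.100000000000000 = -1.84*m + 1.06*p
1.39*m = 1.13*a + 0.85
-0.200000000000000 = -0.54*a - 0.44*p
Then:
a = -0.19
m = 0.45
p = 0.69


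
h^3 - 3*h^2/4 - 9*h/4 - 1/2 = (h - 2)*(h + 1/4)*(h + 1)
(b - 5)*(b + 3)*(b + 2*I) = b^3 - 2*b^2 + 2*I*b^2 - 15*b - 4*I*b - 30*I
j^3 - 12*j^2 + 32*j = j*(j - 8)*(j - 4)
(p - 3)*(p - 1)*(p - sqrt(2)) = p^3 - 4*p^2 - sqrt(2)*p^2 + 3*p + 4*sqrt(2)*p - 3*sqrt(2)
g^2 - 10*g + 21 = (g - 7)*(g - 3)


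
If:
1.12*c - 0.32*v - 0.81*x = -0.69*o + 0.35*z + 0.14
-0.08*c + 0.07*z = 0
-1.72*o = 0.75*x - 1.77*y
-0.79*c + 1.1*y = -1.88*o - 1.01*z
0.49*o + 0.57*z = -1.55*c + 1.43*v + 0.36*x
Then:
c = 0.875*z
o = 0.0269470943494643 - 0.134309885207385*z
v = 1.25924406293424*z + 0.0521538141222274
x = 0.165886517367838*z - 0.170488549898744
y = -0.0602249234637423*z - 0.0460550339790844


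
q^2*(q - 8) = q^3 - 8*q^2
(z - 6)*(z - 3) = z^2 - 9*z + 18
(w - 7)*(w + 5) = w^2 - 2*w - 35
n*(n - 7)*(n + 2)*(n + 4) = n^4 - n^3 - 34*n^2 - 56*n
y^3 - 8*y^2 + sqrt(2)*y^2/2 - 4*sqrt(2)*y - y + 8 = (y - 8)*(y - sqrt(2)/2)*(y + sqrt(2))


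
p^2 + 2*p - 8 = (p - 2)*(p + 4)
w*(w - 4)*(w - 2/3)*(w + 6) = w^4 + 4*w^3/3 - 76*w^2/3 + 16*w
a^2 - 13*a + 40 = (a - 8)*(a - 5)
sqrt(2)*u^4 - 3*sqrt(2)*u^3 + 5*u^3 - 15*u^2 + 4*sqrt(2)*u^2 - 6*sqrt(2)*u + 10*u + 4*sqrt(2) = (u - 2)*(u - 1)*(u + 2*sqrt(2))*(sqrt(2)*u + 1)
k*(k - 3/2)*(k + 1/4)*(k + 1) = k^4 - k^3/4 - 13*k^2/8 - 3*k/8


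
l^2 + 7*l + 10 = (l + 2)*(l + 5)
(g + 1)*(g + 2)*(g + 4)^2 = g^4 + 11*g^3 + 42*g^2 + 64*g + 32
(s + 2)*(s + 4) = s^2 + 6*s + 8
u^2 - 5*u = u*(u - 5)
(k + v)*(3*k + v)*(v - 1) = 3*k^2*v - 3*k^2 + 4*k*v^2 - 4*k*v + v^3 - v^2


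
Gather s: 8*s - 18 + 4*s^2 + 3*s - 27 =4*s^2 + 11*s - 45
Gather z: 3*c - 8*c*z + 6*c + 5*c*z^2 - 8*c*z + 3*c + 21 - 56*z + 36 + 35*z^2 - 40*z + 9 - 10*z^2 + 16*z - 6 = 12*c + z^2*(5*c + 25) + z*(-16*c - 80) + 60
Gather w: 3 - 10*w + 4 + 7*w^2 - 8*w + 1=7*w^2 - 18*w + 8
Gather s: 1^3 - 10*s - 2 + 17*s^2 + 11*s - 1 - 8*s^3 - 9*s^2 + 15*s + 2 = -8*s^3 + 8*s^2 + 16*s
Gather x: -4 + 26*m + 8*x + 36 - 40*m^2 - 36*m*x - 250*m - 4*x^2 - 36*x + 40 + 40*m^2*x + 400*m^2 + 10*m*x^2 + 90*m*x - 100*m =360*m^2 - 324*m + x^2*(10*m - 4) + x*(40*m^2 + 54*m - 28) + 72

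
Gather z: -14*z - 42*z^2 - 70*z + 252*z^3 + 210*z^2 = 252*z^3 + 168*z^2 - 84*z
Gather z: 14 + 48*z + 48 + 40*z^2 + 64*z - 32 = 40*z^2 + 112*z + 30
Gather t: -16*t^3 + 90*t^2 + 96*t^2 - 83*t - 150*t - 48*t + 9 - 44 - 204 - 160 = -16*t^3 + 186*t^2 - 281*t - 399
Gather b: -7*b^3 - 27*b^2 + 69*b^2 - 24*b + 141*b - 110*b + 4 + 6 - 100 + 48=-7*b^3 + 42*b^2 + 7*b - 42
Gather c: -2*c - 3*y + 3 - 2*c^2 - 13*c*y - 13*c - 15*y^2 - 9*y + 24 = -2*c^2 + c*(-13*y - 15) - 15*y^2 - 12*y + 27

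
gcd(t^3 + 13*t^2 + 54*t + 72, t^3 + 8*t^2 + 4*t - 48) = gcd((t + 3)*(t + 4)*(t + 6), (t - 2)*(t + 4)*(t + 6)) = t^2 + 10*t + 24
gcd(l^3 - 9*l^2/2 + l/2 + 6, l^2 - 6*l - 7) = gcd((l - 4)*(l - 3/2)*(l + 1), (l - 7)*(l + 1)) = l + 1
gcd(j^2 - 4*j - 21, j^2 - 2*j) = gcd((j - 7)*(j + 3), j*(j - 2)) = 1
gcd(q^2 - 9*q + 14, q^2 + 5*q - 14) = q - 2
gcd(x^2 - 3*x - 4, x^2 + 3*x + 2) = x + 1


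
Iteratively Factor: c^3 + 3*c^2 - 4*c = (c + 4)*(c^2 - c) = c*(c + 4)*(c - 1)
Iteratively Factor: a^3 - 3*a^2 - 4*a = (a + 1)*(a^2 - 4*a) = (a - 4)*(a + 1)*(a)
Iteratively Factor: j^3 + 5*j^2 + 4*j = (j)*(j^2 + 5*j + 4) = j*(j + 4)*(j + 1)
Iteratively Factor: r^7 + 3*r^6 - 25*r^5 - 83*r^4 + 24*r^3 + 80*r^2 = (r - 1)*(r^6 + 4*r^5 - 21*r^4 - 104*r^3 - 80*r^2) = r*(r - 1)*(r^5 + 4*r^4 - 21*r^3 - 104*r^2 - 80*r) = r*(r - 5)*(r - 1)*(r^4 + 9*r^3 + 24*r^2 + 16*r) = r*(r - 5)*(r - 1)*(r + 1)*(r^3 + 8*r^2 + 16*r) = r*(r - 5)*(r - 1)*(r + 1)*(r + 4)*(r^2 + 4*r) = r*(r - 5)*(r - 1)*(r + 1)*(r + 4)^2*(r)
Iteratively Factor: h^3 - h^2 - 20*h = (h + 4)*(h^2 - 5*h) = (h - 5)*(h + 4)*(h)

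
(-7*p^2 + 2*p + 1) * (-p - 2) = 7*p^3 + 12*p^2 - 5*p - 2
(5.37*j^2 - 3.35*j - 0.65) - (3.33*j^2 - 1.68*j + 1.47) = 2.04*j^2 - 1.67*j - 2.12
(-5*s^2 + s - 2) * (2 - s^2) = 5*s^4 - s^3 - 8*s^2 + 2*s - 4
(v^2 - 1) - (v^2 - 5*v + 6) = 5*v - 7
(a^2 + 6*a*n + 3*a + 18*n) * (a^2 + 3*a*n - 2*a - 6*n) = a^4 + 9*a^3*n + a^3 + 18*a^2*n^2 + 9*a^2*n - 6*a^2 + 18*a*n^2 - 54*a*n - 108*n^2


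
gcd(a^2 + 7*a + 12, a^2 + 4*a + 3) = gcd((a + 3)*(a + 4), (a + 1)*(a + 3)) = a + 3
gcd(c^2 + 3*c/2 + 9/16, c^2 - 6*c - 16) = 1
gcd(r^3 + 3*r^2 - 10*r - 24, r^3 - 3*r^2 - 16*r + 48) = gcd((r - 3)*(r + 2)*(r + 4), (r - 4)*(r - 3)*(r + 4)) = r^2 + r - 12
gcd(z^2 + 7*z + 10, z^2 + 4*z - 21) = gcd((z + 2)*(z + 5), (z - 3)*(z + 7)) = 1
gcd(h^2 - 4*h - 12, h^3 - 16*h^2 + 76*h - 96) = h - 6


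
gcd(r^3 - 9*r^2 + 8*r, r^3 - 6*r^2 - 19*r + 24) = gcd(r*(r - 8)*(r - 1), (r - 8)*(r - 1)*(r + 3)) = r^2 - 9*r + 8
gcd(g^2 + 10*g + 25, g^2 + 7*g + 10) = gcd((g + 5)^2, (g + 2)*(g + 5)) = g + 5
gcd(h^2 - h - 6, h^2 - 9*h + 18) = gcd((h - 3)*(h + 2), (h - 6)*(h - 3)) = h - 3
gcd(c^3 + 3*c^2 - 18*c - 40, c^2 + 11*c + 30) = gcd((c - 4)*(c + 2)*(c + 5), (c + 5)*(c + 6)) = c + 5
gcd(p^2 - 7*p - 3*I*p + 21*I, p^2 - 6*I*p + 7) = 1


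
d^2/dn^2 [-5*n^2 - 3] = -10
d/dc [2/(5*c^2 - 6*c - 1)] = 4*(3 - 5*c)/(-5*c^2 + 6*c + 1)^2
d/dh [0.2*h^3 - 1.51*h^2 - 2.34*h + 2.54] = 0.6*h^2 - 3.02*h - 2.34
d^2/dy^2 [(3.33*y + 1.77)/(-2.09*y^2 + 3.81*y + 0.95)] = ((3.33*y + 1.77)*(4.18*y - 3.81)*(8.36*y - 7.62) + (41.7582*y - 17.976)*(-2.09*y^2 + 3.81*y + 0.95))/(-2.09*y^2 + 3.81*y + 0.95)^3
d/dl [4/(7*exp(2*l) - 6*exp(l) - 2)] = (24 - 56*exp(l))*exp(l)/(-7*exp(2*l) + 6*exp(l) + 2)^2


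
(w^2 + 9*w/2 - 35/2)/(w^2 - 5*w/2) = (w + 7)/w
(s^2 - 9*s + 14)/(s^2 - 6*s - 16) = (-s^2 + 9*s - 14)/(-s^2 + 6*s + 16)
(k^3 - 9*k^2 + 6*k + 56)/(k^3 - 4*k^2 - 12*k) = (k^2 - 11*k + 28)/(k*(k - 6))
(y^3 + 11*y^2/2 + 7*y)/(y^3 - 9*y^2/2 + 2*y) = (2*y^2 + 11*y + 14)/(2*y^2 - 9*y + 4)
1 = 1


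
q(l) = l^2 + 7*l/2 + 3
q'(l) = 2*l + 7/2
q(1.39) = 9.80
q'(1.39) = 6.28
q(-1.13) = 0.32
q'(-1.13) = 1.24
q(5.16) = 47.69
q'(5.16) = 13.82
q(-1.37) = 0.08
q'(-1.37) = 0.76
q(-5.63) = 14.99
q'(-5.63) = -7.76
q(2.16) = 15.23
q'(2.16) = 7.82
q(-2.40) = 0.36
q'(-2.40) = -1.30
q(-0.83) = 0.78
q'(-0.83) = 1.84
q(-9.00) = 52.50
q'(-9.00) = -14.50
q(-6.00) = 18.00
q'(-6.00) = -8.50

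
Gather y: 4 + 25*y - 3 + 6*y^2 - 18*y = 6*y^2 + 7*y + 1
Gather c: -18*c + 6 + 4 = 10 - 18*c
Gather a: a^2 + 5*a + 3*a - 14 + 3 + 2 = a^2 + 8*a - 9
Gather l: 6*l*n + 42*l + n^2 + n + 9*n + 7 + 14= l*(6*n + 42) + n^2 + 10*n + 21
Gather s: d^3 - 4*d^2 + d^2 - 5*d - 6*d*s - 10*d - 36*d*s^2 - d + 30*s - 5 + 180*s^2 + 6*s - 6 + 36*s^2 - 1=d^3 - 3*d^2 - 16*d + s^2*(216 - 36*d) + s*(36 - 6*d) - 12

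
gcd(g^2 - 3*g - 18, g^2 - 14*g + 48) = g - 6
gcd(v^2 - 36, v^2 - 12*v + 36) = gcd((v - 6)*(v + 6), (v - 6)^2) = v - 6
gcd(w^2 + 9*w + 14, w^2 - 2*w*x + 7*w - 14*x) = w + 7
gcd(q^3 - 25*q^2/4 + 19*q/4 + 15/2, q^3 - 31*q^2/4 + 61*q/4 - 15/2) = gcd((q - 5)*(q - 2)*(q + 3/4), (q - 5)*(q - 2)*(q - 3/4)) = q^2 - 7*q + 10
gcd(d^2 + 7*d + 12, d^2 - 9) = d + 3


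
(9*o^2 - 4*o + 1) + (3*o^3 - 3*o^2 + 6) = 3*o^3 + 6*o^2 - 4*o + 7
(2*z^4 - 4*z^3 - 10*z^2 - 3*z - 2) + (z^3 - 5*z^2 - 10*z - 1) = 2*z^4 - 3*z^3 - 15*z^2 - 13*z - 3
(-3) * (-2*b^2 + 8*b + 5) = 6*b^2 - 24*b - 15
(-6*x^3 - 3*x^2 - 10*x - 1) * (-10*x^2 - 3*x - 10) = 60*x^5 + 48*x^4 + 169*x^3 + 70*x^2 + 103*x + 10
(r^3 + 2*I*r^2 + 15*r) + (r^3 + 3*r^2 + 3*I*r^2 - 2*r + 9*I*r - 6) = 2*r^3 + 3*r^2 + 5*I*r^2 + 13*r + 9*I*r - 6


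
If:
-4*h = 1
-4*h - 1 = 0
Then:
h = -1/4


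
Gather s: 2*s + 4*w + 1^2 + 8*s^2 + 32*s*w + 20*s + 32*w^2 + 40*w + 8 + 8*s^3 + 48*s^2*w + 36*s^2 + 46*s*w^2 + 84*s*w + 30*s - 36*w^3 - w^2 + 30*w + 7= 8*s^3 + s^2*(48*w + 44) + s*(46*w^2 + 116*w + 52) - 36*w^3 + 31*w^2 + 74*w + 16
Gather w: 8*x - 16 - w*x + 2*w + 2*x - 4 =w*(2 - x) + 10*x - 20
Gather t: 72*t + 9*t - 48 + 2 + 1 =81*t - 45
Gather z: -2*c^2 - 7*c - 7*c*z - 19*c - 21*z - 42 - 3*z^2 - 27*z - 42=-2*c^2 - 26*c - 3*z^2 + z*(-7*c - 48) - 84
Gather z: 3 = 3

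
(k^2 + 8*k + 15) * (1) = k^2 + 8*k + 15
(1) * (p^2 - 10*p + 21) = p^2 - 10*p + 21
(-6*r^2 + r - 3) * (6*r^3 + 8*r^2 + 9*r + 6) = -36*r^5 - 42*r^4 - 64*r^3 - 51*r^2 - 21*r - 18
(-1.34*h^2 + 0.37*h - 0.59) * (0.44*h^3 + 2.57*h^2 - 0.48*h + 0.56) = -0.5896*h^5 - 3.281*h^4 + 1.3345*h^3 - 2.4443*h^2 + 0.4904*h - 0.3304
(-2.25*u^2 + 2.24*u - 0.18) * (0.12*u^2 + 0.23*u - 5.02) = -0.27*u^4 - 0.2487*u^3 + 11.7886*u^2 - 11.2862*u + 0.9036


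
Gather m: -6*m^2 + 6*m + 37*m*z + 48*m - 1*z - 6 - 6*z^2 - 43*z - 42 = -6*m^2 + m*(37*z + 54) - 6*z^2 - 44*z - 48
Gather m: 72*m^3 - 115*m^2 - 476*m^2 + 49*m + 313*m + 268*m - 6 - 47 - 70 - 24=72*m^3 - 591*m^2 + 630*m - 147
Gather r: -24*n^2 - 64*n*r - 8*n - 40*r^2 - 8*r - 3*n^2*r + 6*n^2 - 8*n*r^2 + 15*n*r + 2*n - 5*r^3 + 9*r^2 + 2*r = -18*n^2 - 6*n - 5*r^3 + r^2*(-8*n - 31) + r*(-3*n^2 - 49*n - 6)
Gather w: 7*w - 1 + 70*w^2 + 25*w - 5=70*w^2 + 32*w - 6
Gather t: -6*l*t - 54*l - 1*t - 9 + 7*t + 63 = -54*l + t*(6 - 6*l) + 54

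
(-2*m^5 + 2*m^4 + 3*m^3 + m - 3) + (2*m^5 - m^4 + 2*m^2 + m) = m^4 + 3*m^3 + 2*m^2 + 2*m - 3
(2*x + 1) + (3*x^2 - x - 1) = 3*x^2 + x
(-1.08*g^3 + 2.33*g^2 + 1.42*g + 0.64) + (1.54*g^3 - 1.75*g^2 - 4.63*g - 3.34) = 0.46*g^3 + 0.58*g^2 - 3.21*g - 2.7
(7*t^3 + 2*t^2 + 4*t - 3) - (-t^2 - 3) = 7*t^3 + 3*t^2 + 4*t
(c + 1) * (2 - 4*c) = -4*c^2 - 2*c + 2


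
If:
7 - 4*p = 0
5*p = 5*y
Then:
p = 7/4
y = 7/4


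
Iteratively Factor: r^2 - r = (r)*(r - 1)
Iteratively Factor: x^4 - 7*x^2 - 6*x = (x)*(x^3 - 7*x - 6) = x*(x + 2)*(x^2 - 2*x - 3) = x*(x + 1)*(x + 2)*(x - 3)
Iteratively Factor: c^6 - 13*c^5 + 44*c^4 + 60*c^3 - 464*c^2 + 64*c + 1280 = (c + 2)*(c^5 - 15*c^4 + 74*c^3 - 88*c^2 - 288*c + 640) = (c + 2)^2*(c^4 - 17*c^3 + 108*c^2 - 304*c + 320) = (c - 5)*(c + 2)^2*(c^3 - 12*c^2 + 48*c - 64) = (c - 5)*(c - 4)*(c + 2)^2*(c^2 - 8*c + 16) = (c - 5)*(c - 4)^2*(c + 2)^2*(c - 4)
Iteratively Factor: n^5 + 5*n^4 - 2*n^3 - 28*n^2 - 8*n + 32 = (n - 2)*(n^4 + 7*n^3 + 12*n^2 - 4*n - 16) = (n - 2)*(n - 1)*(n^3 + 8*n^2 + 20*n + 16) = (n - 2)*(n - 1)*(n + 2)*(n^2 + 6*n + 8) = (n - 2)*(n - 1)*(n + 2)*(n + 4)*(n + 2)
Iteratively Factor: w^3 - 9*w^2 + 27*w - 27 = (w - 3)*(w^2 - 6*w + 9) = (w - 3)^2*(w - 3)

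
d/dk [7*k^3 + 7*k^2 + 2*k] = 21*k^2 + 14*k + 2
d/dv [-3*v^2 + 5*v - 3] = 5 - 6*v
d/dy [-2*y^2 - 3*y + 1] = -4*y - 3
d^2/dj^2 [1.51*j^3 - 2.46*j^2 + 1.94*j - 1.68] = 9.06*j - 4.92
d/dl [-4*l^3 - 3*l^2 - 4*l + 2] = -12*l^2 - 6*l - 4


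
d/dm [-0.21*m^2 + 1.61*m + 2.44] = 1.61 - 0.42*m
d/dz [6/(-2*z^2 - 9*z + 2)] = 6*(4*z + 9)/(2*z^2 + 9*z - 2)^2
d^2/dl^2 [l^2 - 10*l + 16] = 2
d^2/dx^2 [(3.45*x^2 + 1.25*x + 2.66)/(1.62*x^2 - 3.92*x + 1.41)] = (50.37876*x^3 - 5.39751599999997*x^2 - 118.483884*x + 97.133194)/(4.251528*x^6 - 30.862944*x^5 + 85.781916*x^4 - 113.960672*x^3 + 74.662038*x^2 - 23.380056*x + 2.803221)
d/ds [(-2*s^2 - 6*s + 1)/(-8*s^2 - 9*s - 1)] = 5*(-6*s^2 + 4*s + 3)/(64*s^4 + 144*s^3 + 97*s^2 + 18*s + 1)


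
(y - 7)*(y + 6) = y^2 - y - 42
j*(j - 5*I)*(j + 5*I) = j^3 + 25*j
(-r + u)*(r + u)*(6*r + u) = -6*r^3 - r^2*u + 6*r*u^2 + u^3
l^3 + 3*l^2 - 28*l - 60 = (l - 5)*(l + 2)*(l + 6)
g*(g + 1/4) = g^2 + g/4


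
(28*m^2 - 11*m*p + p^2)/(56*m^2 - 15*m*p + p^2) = (-4*m + p)/(-8*m + p)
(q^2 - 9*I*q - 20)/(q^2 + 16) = (q - 5*I)/(q + 4*I)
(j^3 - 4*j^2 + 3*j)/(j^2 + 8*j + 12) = j*(j^2 - 4*j + 3)/(j^2 + 8*j + 12)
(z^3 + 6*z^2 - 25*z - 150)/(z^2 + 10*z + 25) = (z^2 + z - 30)/(z + 5)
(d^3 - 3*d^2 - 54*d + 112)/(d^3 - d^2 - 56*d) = (d - 2)/d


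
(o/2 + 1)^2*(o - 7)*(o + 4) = o^4/4 + o^3/4 - 9*o^2 - 31*o - 28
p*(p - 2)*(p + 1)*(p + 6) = p^4 + 5*p^3 - 8*p^2 - 12*p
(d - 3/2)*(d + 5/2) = d^2 + d - 15/4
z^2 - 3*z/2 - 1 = (z - 2)*(z + 1/2)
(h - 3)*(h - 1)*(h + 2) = h^3 - 2*h^2 - 5*h + 6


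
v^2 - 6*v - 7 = (v - 7)*(v + 1)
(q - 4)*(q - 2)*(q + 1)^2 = q^4 - 4*q^3 - 3*q^2 + 10*q + 8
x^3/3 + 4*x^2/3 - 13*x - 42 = (x/3 + 1)*(x - 6)*(x + 7)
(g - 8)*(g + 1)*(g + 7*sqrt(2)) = g^3 - 7*g^2 + 7*sqrt(2)*g^2 - 49*sqrt(2)*g - 8*g - 56*sqrt(2)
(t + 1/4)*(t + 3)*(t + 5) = t^3 + 33*t^2/4 + 17*t + 15/4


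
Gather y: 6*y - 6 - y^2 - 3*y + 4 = -y^2 + 3*y - 2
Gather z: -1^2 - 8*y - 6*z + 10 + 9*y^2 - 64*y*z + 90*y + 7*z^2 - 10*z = 9*y^2 + 82*y + 7*z^2 + z*(-64*y - 16) + 9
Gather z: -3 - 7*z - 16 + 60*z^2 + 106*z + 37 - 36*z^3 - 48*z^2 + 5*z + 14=-36*z^3 + 12*z^2 + 104*z + 32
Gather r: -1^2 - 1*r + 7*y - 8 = -r + 7*y - 9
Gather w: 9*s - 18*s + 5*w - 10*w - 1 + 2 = -9*s - 5*w + 1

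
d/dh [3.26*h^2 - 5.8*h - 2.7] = 6.52*h - 5.8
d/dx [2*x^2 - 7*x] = 4*x - 7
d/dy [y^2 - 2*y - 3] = 2*y - 2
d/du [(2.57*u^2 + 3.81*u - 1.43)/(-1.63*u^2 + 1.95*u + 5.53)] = (11.2218*u^2 + 23.7624*u + 23.8578)/(2.6569*u^4 - 6.357*u^3 - 14.2253*u^2 + 21.567*u + 30.5809)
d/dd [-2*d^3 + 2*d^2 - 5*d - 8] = -6*d^2 + 4*d - 5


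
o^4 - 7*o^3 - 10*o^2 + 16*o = o*(o - 8)*(o - 1)*(o + 2)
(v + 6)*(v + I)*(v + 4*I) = v^3 + 6*v^2 + 5*I*v^2 - 4*v + 30*I*v - 24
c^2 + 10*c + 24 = (c + 4)*(c + 6)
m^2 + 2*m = m*(m + 2)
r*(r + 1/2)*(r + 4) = r^3 + 9*r^2/2 + 2*r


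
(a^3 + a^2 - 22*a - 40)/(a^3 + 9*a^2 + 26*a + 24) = (a - 5)/(a + 3)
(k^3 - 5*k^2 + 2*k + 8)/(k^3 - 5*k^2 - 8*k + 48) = (k^2 - k - 2)/(k^2 - k - 12)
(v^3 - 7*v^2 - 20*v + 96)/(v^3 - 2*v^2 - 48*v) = (v^2 + v - 12)/(v*(v + 6))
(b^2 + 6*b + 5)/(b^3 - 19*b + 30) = (b + 1)/(b^2 - 5*b + 6)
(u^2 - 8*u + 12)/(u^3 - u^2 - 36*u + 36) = (u - 2)/(u^2 + 5*u - 6)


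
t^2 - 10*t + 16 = (t - 8)*(t - 2)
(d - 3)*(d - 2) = d^2 - 5*d + 6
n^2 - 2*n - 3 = (n - 3)*(n + 1)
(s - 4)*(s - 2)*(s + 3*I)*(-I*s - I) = -I*s^4 + 3*s^3 + 5*I*s^3 - 15*s^2 - 2*I*s^2 + 6*s - 8*I*s + 24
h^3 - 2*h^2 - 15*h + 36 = (h - 3)^2*(h + 4)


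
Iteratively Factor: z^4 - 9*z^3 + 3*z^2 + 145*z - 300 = (z - 5)*(z^3 - 4*z^2 - 17*z + 60) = (z - 5)*(z + 4)*(z^2 - 8*z + 15) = (z - 5)*(z - 3)*(z + 4)*(z - 5)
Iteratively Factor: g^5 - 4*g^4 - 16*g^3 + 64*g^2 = (g + 4)*(g^4 - 8*g^3 + 16*g^2) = (g - 4)*(g + 4)*(g^3 - 4*g^2) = g*(g - 4)*(g + 4)*(g^2 - 4*g) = g*(g - 4)^2*(g + 4)*(g)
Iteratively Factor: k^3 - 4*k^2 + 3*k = (k - 1)*(k^2 - 3*k) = (k - 3)*(k - 1)*(k)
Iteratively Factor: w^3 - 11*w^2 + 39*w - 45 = (w - 3)*(w^2 - 8*w + 15) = (w - 3)^2*(w - 5)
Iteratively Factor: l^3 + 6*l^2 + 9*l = (l + 3)*(l^2 + 3*l) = l*(l + 3)*(l + 3)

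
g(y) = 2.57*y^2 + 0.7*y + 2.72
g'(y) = 5.14*y + 0.7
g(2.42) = 19.46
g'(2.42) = 13.14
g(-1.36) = 6.52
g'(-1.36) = -6.29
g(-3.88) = 38.69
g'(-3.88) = -19.24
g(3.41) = 34.99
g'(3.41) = 18.23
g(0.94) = 5.65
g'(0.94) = 5.53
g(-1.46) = 7.18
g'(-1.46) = -6.80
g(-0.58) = 3.18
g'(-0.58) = -2.28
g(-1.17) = 5.42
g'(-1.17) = -5.31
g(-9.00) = 204.59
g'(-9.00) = -45.56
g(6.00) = 99.44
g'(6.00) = 31.54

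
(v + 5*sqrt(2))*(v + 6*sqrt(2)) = v^2 + 11*sqrt(2)*v + 60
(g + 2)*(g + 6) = g^2 + 8*g + 12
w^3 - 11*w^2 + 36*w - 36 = (w - 6)*(w - 3)*(w - 2)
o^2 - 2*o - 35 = (o - 7)*(o + 5)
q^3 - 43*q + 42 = (q - 6)*(q - 1)*(q + 7)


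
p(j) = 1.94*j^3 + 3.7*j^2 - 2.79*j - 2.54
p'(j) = 5.82*j^2 + 7.4*j - 2.79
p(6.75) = 743.85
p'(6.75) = 312.33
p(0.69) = -2.07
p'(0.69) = 5.09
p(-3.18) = -18.64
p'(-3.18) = 32.53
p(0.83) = -1.20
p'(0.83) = 7.36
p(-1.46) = 3.38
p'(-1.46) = -1.19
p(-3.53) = -31.92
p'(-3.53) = 43.61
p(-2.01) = 2.26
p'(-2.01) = 5.85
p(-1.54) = 3.45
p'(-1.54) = -0.38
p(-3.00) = -13.25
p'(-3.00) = 27.39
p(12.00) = 3849.10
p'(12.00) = 924.09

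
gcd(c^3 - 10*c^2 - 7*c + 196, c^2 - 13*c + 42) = c - 7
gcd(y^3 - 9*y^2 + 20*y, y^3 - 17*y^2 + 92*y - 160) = y^2 - 9*y + 20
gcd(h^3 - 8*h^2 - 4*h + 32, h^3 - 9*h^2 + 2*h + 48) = h^2 - 6*h - 16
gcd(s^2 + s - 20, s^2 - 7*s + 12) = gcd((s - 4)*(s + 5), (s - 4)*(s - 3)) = s - 4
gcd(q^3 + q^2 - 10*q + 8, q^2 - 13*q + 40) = 1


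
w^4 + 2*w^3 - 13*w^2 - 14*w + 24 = (w - 3)*(w - 1)*(w + 2)*(w + 4)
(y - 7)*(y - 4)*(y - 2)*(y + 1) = y^4 - 12*y^3 + 37*y^2 - 6*y - 56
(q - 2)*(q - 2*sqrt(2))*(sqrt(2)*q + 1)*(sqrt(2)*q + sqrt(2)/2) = 2*q^4 - 3*sqrt(2)*q^3 - 3*q^3 - 6*q^2 + 9*sqrt(2)*q^2/2 + 3*sqrt(2)*q + 6*q + 4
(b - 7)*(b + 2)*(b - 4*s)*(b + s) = b^4 - 3*b^3*s - 5*b^3 - 4*b^2*s^2 + 15*b^2*s - 14*b^2 + 20*b*s^2 + 42*b*s + 56*s^2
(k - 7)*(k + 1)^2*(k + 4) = k^4 - k^3 - 33*k^2 - 59*k - 28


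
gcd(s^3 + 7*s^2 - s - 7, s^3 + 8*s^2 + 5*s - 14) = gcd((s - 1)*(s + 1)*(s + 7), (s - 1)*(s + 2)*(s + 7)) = s^2 + 6*s - 7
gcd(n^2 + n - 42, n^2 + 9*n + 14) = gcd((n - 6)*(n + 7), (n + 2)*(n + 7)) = n + 7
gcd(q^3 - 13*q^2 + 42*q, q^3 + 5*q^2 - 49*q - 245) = q - 7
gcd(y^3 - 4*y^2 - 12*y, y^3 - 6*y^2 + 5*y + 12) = 1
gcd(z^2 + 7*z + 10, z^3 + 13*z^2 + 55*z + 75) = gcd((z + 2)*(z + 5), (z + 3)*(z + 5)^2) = z + 5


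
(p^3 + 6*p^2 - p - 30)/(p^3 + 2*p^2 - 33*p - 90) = (p - 2)/(p - 6)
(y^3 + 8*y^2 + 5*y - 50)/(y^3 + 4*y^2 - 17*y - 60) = (y^2 + 3*y - 10)/(y^2 - y - 12)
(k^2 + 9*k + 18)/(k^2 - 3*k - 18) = (k + 6)/(k - 6)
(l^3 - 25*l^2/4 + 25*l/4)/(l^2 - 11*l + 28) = l*(4*l^2 - 25*l + 25)/(4*(l^2 - 11*l + 28))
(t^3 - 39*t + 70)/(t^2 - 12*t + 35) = (t^2 + 5*t - 14)/(t - 7)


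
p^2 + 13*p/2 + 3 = (p + 1/2)*(p + 6)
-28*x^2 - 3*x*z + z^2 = (-7*x + z)*(4*x + z)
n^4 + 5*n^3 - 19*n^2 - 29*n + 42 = (n - 3)*(n - 1)*(n + 2)*(n + 7)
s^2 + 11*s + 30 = (s + 5)*(s + 6)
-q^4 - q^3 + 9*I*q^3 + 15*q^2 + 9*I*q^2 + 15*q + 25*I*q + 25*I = (q - 5*I)^2*(-I*q + 1)*(-I*q - I)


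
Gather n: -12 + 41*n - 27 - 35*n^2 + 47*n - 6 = -35*n^2 + 88*n - 45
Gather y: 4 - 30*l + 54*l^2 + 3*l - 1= 54*l^2 - 27*l + 3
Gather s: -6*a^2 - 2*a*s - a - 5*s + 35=-6*a^2 - a + s*(-2*a - 5) + 35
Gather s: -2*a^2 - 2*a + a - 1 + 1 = -2*a^2 - a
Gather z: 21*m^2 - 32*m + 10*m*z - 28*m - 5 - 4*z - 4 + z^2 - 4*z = 21*m^2 - 60*m + z^2 + z*(10*m - 8) - 9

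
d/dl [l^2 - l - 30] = 2*l - 1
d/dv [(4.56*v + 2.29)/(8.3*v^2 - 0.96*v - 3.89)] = (37.848*v^2 - 4.3776*v - (4.56*v + 2.29)*(16.6*v - 0.96) - 17.7384)/(-8.3*v^2 + 0.96*v + 3.89)^2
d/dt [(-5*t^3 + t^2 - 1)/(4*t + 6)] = (-20*t^3 - 43*t^2 + 6*t + 2)/(2*(4*t^2 + 12*t + 9))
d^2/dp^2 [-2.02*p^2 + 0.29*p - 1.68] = -4.04000000000000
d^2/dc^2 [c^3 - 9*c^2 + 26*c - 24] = 6*c - 18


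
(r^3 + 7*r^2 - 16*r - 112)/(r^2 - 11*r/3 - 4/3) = 3*(r^2 + 11*r + 28)/(3*r + 1)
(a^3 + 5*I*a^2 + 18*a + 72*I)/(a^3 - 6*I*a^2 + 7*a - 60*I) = (a + 6*I)/(a - 5*I)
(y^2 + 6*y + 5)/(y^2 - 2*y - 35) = (y + 1)/(y - 7)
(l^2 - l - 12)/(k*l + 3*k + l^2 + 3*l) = (l - 4)/(k + l)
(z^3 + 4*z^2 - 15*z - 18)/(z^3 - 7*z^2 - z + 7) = (z^2 + 3*z - 18)/(z^2 - 8*z + 7)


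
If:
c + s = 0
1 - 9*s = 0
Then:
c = -1/9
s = 1/9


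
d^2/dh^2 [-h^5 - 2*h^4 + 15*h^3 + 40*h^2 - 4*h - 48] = -20*h^3 - 24*h^2 + 90*h + 80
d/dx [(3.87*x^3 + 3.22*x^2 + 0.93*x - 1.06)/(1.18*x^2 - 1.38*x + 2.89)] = (4.5666*x^4 - 10.6812*x^3 + 28.0119*x^2 + 21.1132*x + 1.2249)/(1.3924*x^4 - 3.2568*x^3 + 8.7248*x^2 - 7.9764*x + 8.3521)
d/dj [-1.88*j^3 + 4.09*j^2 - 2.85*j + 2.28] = -5.64*j^2 + 8.18*j - 2.85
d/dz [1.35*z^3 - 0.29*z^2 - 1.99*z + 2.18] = 4.05*z^2 - 0.58*z - 1.99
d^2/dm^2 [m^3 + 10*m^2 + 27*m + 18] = 6*m + 20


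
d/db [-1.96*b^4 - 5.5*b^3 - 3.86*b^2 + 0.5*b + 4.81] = -7.84*b^3 - 16.5*b^2 - 7.72*b + 0.5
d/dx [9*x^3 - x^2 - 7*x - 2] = 27*x^2 - 2*x - 7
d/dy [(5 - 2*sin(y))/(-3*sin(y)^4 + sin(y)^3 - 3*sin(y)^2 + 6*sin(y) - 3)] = (-18*sin(y)^4 + 64*sin(y)^3 - 21*sin(y)^2 + 30*sin(y) - 24)*cos(y)/(3*sin(y)^4 - sin(y)^3 + 3*sin(y)^2 - 6*sin(y) + 3)^2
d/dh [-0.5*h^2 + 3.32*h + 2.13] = 3.32 - 1.0*h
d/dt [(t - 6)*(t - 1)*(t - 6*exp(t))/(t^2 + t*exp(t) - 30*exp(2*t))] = (-(t - 6)*(t - 1)*(t - 6*exp(t))*(t*exp(t) + 2*t - 60*exp(2*t) + exp(t)) + (t^2 + t*exp(t) - 30*exp(2*t))*(-(t - 6)*(t - 1)*(6*exp(t) - 1) + (t - 6)*(t - 6*exp(t)) + (t - 1)*(t - 6*exp(t))))/(t^2 + t*exp(t) - 30*exp(2*t))^2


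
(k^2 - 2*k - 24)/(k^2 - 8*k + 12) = (k + 4)/(k - 2)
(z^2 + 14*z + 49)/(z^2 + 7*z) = (z + 7)/z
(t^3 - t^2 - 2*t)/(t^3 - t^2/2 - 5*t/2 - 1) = 2*t/(2*t + 1)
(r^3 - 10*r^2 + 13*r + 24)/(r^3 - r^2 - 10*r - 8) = (r^2 - 11*r + 24)/(r^2 - 2*r - 8)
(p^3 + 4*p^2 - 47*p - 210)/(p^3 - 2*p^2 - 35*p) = (p + 6)/p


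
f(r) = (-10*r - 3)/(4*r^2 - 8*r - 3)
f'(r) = (8 - 8*r)*(-10*r - 3)/(4*r^2 - 8*r - 3)^2 - 10/(4*r^2 - 8*r - 3) = 2*(20*r^2 + 12*r + 3)/(16*r^4 - 64*r^3 + 40*r^2 + 48*r + 9)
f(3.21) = -2.80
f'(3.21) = 3.15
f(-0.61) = 0.92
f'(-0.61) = 0.55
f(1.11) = 2.03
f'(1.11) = 1.70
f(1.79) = 4.64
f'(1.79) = 8.73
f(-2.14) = 0.57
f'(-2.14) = 0.13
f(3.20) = -2.83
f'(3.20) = 3.22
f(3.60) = -1.95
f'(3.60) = 1.52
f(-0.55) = 0.96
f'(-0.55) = 0.72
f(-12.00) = 0.17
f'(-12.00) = 0.01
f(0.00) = 1.00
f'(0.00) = 0.67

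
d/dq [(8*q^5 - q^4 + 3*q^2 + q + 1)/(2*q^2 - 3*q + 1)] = (48*q^6 - 100*q^5 + 49*q^4 - 4*q^3 - 11*q^2 + 2*q + 4)/(4*q^4 - 12*q^3 + 13*q^2 - 6*q + 1)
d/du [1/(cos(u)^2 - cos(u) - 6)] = (2*cos(u) - 1)*sin(u)/(sin(u)^2 + cos(u) + 5)^2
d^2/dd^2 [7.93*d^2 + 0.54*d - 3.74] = 15.8600000000000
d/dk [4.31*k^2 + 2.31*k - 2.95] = 8.62*k + 2.31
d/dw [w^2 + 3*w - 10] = 2*w + 3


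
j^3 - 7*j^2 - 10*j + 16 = (j - 8)*(j - 1)*(j + 2)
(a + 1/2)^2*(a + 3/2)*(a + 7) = a^4 + 19*a^3/2 + 77*a^2/4 + 101*a/8 + 21/8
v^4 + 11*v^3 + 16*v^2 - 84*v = v*(v - 2)*(v + 6)*(v + 7)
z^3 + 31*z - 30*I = (z - 5*I)*(z - I)*(z + 6*I)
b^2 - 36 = (b - 6)*(b + 6)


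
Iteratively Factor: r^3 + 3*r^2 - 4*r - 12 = (r + 3)*(r^2 - 4) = (r + 2)*(r + 3)*(r - 2)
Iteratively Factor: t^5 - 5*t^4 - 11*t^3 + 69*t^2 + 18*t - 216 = (t + 3)*(t^4 - 8*t^3 + 13*t^2 + 30*t - 72) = (t - 3)*(t + 3)*(t^3 - 5*t^2 - 2*t + 24) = (t - 3)*(t + 2)*(t + 3)*(t^2 - 7*t + 12) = (t - 3)^2*(t + 2)*(t + 3)*(t - 4)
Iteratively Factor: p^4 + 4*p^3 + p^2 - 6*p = (p + 3)*(p^3 + p^2 - 2*p) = p*(p + 3)*(p^2 + p - 2) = p*(p - 1)*(p + 3)*(p + 2)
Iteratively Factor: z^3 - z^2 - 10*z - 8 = (z - 4)*(z^2 + 3*z + 2) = (z - 4)*(z + 1)*(z + 2)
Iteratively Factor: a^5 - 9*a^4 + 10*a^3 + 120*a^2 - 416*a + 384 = (a - 4)*(a^4 - 5*a^3 - 10*a^2 + 80*a - 96) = (a - 4)^2*(a^3 - a^2 - 14*a + 24) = (a - 4)^2*(a - 3)*(a^2 + 2*a - 8) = (a - 4)^2*(a - 3)*(a - 2)*(a + 4)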